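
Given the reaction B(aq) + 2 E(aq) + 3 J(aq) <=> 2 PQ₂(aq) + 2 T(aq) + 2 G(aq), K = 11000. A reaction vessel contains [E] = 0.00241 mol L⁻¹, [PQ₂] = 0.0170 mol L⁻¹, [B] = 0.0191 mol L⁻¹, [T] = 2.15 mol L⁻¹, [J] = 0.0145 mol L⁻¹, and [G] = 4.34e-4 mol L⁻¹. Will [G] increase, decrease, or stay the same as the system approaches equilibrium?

Q = [PQ₂]²·[T]²·[G]² / ([B]·[E]²·[J]³) = (0.0170)²·(2.15)²·(4.34e-4)² / ((0.0191)·(0.00241)²·(0.0145)³) = 744
Q = 744 < K = 11000: net forward reaction.
G is a product, so it increases.

increase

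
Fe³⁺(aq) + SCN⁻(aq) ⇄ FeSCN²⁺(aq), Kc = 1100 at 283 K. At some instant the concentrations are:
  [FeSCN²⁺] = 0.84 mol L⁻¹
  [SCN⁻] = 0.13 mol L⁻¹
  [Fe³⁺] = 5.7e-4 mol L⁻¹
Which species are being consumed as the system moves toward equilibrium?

Qc = [FeSCN²⁺] / ([Fe³⁺]·[SCN⁻]) = (0.84) / ((5.7e-4)·(0.13)) = 11000
Qc = 11000 > Kc = 1100: net reverse reaction.

FeSCN²⁺ (products)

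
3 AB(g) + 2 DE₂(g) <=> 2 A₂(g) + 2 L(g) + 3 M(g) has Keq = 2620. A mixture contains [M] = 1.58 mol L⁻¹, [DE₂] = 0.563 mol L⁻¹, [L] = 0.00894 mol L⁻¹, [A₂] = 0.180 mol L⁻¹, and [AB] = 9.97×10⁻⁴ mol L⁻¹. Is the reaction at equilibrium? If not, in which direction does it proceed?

reverse (toward reactants)

Q = [A₂]²·[L]²·[M]³ / ([AB]³·[DE₂]²) = (0.180)²·(0.00894)²·(1.58)³ / ((9.97×10⁻⁴)³·(0.563)²) = 32500
Q = 32500 > Keq = 2620, so the reverse reaction proceeds.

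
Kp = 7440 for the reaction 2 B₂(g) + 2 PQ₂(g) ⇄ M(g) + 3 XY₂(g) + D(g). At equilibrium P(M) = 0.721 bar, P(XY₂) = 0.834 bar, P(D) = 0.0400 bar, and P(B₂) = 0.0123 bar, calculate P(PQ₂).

At equilibrium, Kp = P(M)·P(XY₂)³·P(D) / (P(B₂)²·P(PQ₂)²) = 7440.
(0.721)·(0.834)³·(0.0400) / ((0.0123)²·(P(PQ₂))²) = 7440
P(PQ₂)² = 0.0149 ⇒ P(PQ₂) = 0.122 bar

P(PQ₂) = 0.122 bar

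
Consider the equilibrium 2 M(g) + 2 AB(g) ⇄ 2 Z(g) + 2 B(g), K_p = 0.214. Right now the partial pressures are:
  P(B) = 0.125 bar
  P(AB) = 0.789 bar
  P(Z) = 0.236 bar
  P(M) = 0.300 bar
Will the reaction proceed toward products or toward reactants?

in the forward direction

Q_p = P(Z)²·P(B)² / (P(M)²·P(AB)²) = (0.236)²·(0.125)² / ((0.300)²·(0.789)²) = 0.0155
Q_p = 0.0155 < K_p = 0.214, so the forward reaction proceeds.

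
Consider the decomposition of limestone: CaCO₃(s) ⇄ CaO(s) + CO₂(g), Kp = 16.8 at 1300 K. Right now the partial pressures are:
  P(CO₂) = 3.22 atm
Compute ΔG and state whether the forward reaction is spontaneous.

(CaCO₃, CaO are pure solids — omitted from Qp.)
Qp = P(CO₂) = 3.22
ΔG = RT ln(Qp/Kp) = (8.314 J mol⁻¹ K⁻¹)(1300 K) × ln(3.22/16.8)
   = (10.81 kJ/mol)(-1.652) = -17.9 kJ/mol
ΔG < 0, so the forward reaction is spontaneous (proceeds forward).

ΔG = -17.9 kJ/mol; the forward reaction is spontaneous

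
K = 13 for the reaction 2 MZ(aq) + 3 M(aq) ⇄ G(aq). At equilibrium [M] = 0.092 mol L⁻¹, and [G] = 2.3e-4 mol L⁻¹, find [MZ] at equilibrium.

At equilibrium, K = [G] / ([MZ]²·[M]³) = 13.
(2.3e-4) / (([MZ])²·(0.092)³) = 13
[MZ]² = 0.0227 ⇒ [MZ] = 0.15 mol L⁻¹

[MZ] = 0.15 mol L⁻¹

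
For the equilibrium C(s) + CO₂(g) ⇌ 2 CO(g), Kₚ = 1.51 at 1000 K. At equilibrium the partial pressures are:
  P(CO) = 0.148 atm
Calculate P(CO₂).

(C is a pure solid — omitted from Kₚ.)
At equilibrium, Kₚ = P(CO)² / P(CO₂) = 1.51.
(0.148)² / (P(CO₂)) = 1.51
P(CO₂) = 0.0145 atm

P(CO₂) = 0.0145 atm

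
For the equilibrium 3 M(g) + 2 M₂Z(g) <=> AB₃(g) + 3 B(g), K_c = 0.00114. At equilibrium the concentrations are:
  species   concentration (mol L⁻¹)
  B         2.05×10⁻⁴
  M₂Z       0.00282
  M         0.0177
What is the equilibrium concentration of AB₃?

[AB₃] = 0.00584 mol L⁻¹

At equilibrium, K_c = [AB₃]·[B]³ / ([M]³·[M₂Z]²) = 0.00114.
([AB₃])·(2.05×10⁻⁴)³ / ((0.0177)³·(0.00282)²) = 0.00114
[AB₃] = 0.00584 mol L⁻¹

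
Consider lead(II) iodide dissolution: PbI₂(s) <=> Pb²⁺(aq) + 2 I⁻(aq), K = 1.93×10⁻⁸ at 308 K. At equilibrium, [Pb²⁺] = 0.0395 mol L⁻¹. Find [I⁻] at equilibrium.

[I⁻] = 6.99×10⁻⁴ mol L⁻¹

(PbI₂ is a pure solid — omitted from K.)
At equilibrium, K = [Pb²⁺]·[I⁻]² = 1.93×10⁻⁸.
(0.0395)·([I⁻])² = 1.93×10⁻⁸
[I⁻]² = 4.89×10⁻⁷ ⇒ [I⁻] = 6.99×10⁻⁴ mol L⁻¹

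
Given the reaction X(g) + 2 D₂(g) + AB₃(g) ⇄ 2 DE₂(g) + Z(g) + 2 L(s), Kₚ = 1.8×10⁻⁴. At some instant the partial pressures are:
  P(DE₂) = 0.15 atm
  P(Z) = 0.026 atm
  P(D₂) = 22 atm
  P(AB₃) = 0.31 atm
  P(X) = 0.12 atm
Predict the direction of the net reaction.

toward products

(L is a pure solid — omitted from Qₚ.)
Qₚ = P(DE₂)²·P(Z) / (P(X)·P(D₂)²·P(AB₃)) = (0.15)²·(0.026) / ((0.12)·(22)²·(0.31)) = 3.2×10⁻⁵
Qₚ = 3.2×10⁻⁵ < Kₚ = 1.8×10⁻⁴, so the forward reaction proceeds.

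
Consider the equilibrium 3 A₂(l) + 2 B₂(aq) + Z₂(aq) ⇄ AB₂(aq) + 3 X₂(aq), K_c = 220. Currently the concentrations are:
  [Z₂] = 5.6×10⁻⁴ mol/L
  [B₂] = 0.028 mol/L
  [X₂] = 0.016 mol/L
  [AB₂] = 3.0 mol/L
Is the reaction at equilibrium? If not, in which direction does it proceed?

to the right

(A₂ is a pure liquid — omitted from Q_c.)
Q_c = [AB₂]·[X₂]³ / ([B₂]²·[Z₂]) = (3.0)·(0.016)³ / ((0.028)²·(5.6×10⁻⁴)) = 28
Q_c = 28 < K_c = 220, so the forward reaction proceeds.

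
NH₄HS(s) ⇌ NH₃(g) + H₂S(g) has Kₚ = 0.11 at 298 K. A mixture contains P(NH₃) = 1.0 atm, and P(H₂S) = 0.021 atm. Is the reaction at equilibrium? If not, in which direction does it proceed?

toward products

(NH₄HS is a pure solid — omitted from Qₚ.)
Qₚ = P(NH₃)·P(H₂S) = (1.0)·(0.021) = 0.021
Qₚ = 0.021 < Kₚ = 0.11, so the forward reaction proceeds.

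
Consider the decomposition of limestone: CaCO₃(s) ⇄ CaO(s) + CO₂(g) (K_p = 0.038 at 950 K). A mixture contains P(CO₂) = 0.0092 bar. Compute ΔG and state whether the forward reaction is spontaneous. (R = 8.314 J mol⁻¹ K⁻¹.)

ΔG = -11.2 kJ/mol; the forward reaction is spontaneous

(CaCO₃, CaO are pure solids — omitted from Q_p.)
Q_p = P(CO₂) = 0.00920
ΔG = RT ln(Q_p/K_p) = (8.314 J mol⁻¹ K⁻¹)(950 K) × ln(0.00920/0.038)
   = (7.898 kJ/mol)(-1.418) = -11.2 kJ/mol
ΔG < 0, so the forward reaction is spontaneous (proceeds forward).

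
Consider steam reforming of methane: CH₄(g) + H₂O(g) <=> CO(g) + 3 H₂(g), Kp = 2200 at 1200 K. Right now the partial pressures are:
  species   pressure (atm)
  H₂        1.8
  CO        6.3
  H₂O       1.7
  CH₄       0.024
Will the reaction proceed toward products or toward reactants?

Qp = P(CO)·P(H₂)³ / (P(CH₄)·P(H₂O)) = (6.3)·(1.8)³ / ((0.024)·(1.7)) = 900
Qp = 900 < Kp = 2200, so the forward reaction proceeds.

to the right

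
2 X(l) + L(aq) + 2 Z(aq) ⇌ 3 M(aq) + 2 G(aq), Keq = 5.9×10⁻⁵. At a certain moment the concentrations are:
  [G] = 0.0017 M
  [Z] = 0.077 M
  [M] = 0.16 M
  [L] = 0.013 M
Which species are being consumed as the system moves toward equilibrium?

(X is a pure liquid — omitted from Q.)
Q = [M]³·[G]² / ([L]·[Z]²) = (0.16)³·(0.0017)² / ((0.013)·(0.077)²) = 1.5×10⁻⁴
Q = 1.5×10⁻⁴ > Keq = 5.9×10⁻⁵: net reverse reaction.

M, G (products)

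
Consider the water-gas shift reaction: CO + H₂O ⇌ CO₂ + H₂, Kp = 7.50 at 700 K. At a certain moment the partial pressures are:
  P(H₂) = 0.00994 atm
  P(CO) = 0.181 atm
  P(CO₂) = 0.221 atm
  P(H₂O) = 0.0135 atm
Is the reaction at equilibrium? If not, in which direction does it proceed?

in the forward direction

Qp = P(CO₂)·P(H₂) / (P(CO)·P(H₂O)) = (0.221)·(0.00994) / ((0.181)·(0.0135)) = 0.899
Qp = 0.899 < Kp = 7.50, so the forward reaction proceeds.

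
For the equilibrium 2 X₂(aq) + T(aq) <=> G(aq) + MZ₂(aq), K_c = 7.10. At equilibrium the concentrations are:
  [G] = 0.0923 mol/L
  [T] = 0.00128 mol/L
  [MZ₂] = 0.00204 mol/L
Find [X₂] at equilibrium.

At equilibrium, K_c = [G]·[MZ₂] / ([X₂]²·[T]) = 7.10.
(0.0923)·(0.00204) / (([X₂])²·(0.00128)) = 7.10
[X₂]² = 0.0207 ⇒ [X₂] = 0.144 mol/L

[X₂] = 0.144 mol/L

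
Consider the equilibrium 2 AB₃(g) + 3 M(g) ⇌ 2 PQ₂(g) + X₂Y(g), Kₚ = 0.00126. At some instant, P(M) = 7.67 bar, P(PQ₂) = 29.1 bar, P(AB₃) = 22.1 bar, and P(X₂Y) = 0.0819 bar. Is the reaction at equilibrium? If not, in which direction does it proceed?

in the forward direction

Qₚ = P(PQ₂)²·P(X₂Y) / (P(AB₃)²·P(M)³) = (29.1)²·(0.0819) / ((22.1)²·(7.67)³) = 3.15×10⁻⁴
Qₚ = 3.15×10⁻⁴ < Kₚ = 0.00126, so the forward reaction proceeds.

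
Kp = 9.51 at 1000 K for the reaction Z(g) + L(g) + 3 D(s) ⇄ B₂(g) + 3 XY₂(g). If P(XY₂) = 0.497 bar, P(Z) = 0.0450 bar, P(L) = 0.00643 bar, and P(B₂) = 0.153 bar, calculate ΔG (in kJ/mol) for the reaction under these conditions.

ΔG = 16.0 kJ/mol

(D is a pure solid — omitted from Qp.)
Qp = P(B₂)·P(XY₂)³ / (P(Z)·P(L)) = (0.153)·(0.497)³ / ((0.0450)·(0.00643)) = 64.9
ΔG = RT ln(Qp/Kp) = (8.314 J mol⁻¹ K⁻¹)(1000 K) × ln(64.9/9.51)
   = (8.314 kJ/mol)(1.921) = 16.0 kJ/mol
ΔG > 0, so the forward reaction is non-spontaneous (proceeds in reverse).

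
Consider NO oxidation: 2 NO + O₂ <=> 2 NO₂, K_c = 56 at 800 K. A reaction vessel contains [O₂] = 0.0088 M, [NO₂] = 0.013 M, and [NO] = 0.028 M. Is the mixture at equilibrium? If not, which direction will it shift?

Q_c = [NO₂]² / ([NO]²·[O₂]) = (0.013)² / ((0.028)²·(0.0088)) = 24
Q_c = 24 < K_c = 56: net forward reaction.

no; Q < K, reaction proceeds forward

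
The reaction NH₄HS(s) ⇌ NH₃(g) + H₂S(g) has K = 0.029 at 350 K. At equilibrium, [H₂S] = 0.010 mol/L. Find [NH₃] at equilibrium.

(NH₄HS is a pure solid — omitted from K.)
At equilibrium, K = [NH₃]·[H₂S] = 0.029.
([NH₃])·(0.010) = 0.029
[NH₃] = 2.90 = 2.9 mol/L

[NH₃] = 2.9 mol/L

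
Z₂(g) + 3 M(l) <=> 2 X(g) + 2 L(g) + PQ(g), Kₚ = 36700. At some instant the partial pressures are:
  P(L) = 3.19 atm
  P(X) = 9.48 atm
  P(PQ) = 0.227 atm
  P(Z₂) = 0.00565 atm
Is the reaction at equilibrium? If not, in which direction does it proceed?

(M is a pure liquid — omitted from Qₚ.)
Qₚ = P(X)²·P(L)²·P(PQ) / P(Z₂) = (9.48)²·(3.19)²·(0.227) / (0.00565) = 36700
Qₚ = 36700 = Kₚ, so the system is already at equilibrium.

at equilibrium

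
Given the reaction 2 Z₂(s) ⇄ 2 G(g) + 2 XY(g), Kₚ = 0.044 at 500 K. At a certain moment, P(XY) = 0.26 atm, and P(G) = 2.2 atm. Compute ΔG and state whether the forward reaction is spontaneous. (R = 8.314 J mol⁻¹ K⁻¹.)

ΔG = 8.34 kJ/mol; the forward reaction is non-spontaneous

(Z₂ is a pure solid — omitted from Qₚ.)
Qₚ = P(G)²·P(XY)² = (2.2)²·(0.26)² = 0.327
ΔG = RT ln(Qₚ/Kₚ) = (8.314 J mol⁻¹ K⁻¹)(500 K) × ln(0.327/0.044)
   = (4.157 kJ/mol)(2.006) = 8.34 kJ/mol
ΔG > 0, so the forward reaction is non-spontaneous (proceeds in reverse).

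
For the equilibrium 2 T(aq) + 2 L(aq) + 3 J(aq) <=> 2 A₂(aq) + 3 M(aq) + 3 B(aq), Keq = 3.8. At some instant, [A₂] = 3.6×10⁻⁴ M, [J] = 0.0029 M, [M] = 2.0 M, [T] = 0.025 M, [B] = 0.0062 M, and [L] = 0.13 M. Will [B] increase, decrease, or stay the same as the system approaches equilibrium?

increase

Q = [A₂]²·[M]³·[B]³ / ([T]²·[L]²·[J]³) = (3.6×10⁻⁴)²·(2.0)³·(0.0062)³ / ((0.025)²·(0.13)²·(0.0029)³) = 0.96
Q = 0.96 < Keq = 3.8: net forward reaction.
B is a product, so it increases.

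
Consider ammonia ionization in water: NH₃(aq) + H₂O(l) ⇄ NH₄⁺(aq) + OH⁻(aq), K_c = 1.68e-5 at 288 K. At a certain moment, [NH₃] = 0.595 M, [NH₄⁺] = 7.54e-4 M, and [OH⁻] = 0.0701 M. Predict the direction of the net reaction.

in the reverse direction

(H₂O is a pure liquid — omitted from Q_c.)
Q_c = [NH₄⁺]·[OH⁻] / [NH₃] = (7.54e-4)·(0.0701) / (0.595) = 8.88e-5
Q_c = 8.88e-5 > K_c = 1.68e-5, so the reverse reaction proceeds.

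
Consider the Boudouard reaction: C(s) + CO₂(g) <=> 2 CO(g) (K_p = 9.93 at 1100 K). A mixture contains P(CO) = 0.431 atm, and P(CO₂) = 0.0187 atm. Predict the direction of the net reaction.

at equilibrium

(C is a pure solid — omitted from Q_p.)
Q_p = P(CO)² / P(CO₂) = (0.431)² / (0.0187) = 9.93
Q_p = 9.93 = K_p, so the system is already at equilibrium.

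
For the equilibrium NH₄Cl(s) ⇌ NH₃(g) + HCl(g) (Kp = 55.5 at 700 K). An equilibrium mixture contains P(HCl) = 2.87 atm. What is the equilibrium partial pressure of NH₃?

(NH₄Cl is a pure solid — omitted from Kp.)
At equilibrium, Kp = P(NH₃)·P(HCl) = 55.5.
(P(NH₃))·(2.87) = 55.5
P(NH₃) = 19.3 atm

P(NH₃) = 19.3 atm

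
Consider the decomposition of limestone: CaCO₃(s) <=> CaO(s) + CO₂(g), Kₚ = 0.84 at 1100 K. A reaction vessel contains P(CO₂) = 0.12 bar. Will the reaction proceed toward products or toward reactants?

in the forward direction

(CaCO₃, CaO are pure solids — omitted from Qₚ.)
Qₚ = P(CO₂) = 0.12
Qₚ = 0.12 < Kₚ = 0.84, so the forward reaction proceeds.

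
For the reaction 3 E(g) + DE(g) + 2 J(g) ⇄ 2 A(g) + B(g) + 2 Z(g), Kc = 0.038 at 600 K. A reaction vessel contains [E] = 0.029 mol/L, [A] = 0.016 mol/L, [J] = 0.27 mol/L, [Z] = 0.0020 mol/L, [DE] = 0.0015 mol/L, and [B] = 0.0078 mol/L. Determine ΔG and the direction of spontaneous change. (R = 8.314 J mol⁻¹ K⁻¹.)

Qc = [A]²·[B]·[Z]² / ([E]³·[DE]·[J]²) = (0.016)²·(0.0078)·(0.0020)² / ((0.029)³·(0.0015)·(0.27)²) = 0.00299
ΔG = RT ln(Qc/Kc) = (8.314 J mol⁻¹ K⁻¹)(600 K) × ln(0.00299/0.038)
   = (4.988 kJ/mol)(-2.542) = -12.7 kJ/mol
ΔG < 0, so the forward reaction is spontaneous (proceeds forward).

ΔG = -12.7 kJ/mol; the forward reaction is spontaneous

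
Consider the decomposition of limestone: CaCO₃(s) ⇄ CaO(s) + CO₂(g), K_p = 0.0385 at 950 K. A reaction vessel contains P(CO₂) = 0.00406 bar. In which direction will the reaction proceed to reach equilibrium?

in the forward direction

(CaCO₃, CaO are pure solids — omitted from Q_p.)
Q_p = P(CO₂) = 0.00406
Q_p = 0.00406 < K_p = 0.0385, so the forward reaction proceeds.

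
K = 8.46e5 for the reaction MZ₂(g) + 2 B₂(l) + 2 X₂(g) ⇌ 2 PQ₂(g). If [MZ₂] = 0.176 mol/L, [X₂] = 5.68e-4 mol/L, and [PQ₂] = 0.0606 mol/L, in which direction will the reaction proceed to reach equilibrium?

in the forward direction

(B₂ is a pure liquid — omitted from Q.)
Q = [PQ₂]² / ([MZ₂]·[X₂]²) = (0.0606)² / ((0.176)·(5.68e-4)²) = 64700
Q = 64700 < K = 8.46e5, so the forward reaction proceeds.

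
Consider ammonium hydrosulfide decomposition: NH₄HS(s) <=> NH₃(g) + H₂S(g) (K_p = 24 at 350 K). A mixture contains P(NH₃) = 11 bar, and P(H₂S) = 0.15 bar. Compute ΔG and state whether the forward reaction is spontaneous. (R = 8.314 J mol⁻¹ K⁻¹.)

(NH₄HS is a pure solid — omitted from Q_p.)
Q_p = P(NH₃)·P(H₂S) = (11)·(0.15) = 1.65
ΔG = RT ln(Q_p/K_p) = (8.314 J mol⁻¹ K⁻¹)(350 K) × ln(1.65/24)
   = (2.910 kJ/mol)(-2.677) = -7.79 kJ/mol
ΔG < 0, so the forward reaction is spontaneous (proceeds forward).

ΔG = -7.79 kJ/mol; the forward reaction is spontaneous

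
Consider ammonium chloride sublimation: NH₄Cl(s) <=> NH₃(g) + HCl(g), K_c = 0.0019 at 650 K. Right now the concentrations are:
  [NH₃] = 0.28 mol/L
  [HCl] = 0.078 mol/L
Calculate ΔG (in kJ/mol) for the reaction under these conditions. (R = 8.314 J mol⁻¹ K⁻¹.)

(NH₄Cl is a pure solid — omitted from Q_c.)
Q_c = [NH₃]·[HCl] = (0.28)·(0.078) = 0.0218
ΔG = RT ln(Q_c/K_c) = (8.314 J mol⁻¹ K⁻¹)(650 K) × ln(0.0218/0.0019)
   = (5.404 kJ/mol)(2.440) = 13.2 kJ/mol
ΔG > 0, so the forward reaction is non-spontaneous (proceeds in reverse).

ΔG = 13.2 kJ/mol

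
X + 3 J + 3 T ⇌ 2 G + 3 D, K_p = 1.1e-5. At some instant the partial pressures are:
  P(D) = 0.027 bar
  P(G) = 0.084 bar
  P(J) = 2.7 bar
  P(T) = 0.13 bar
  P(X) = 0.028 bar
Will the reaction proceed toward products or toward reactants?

to the left

Q_p = P(G)²·P(D)³ / (P(X)·P(J)³·P(T)³) = (0.084)²·(0.027)³ / ((0.028)·(2.7)³·(0.13)³) = 1.1e-4
Q_p = 1.1e-4 > K_p = 1.1e-5, so the reverse reaction proceeds.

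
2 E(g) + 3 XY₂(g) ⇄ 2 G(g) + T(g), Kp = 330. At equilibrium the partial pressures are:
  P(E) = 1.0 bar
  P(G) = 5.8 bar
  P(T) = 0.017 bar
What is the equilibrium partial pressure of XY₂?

P(XY₂) = 0.12 bar

At equilibrium, Kp = P(G)²·P(T) / (P(E)²·P(XY₂)³) = 330.
(5.8)²·(0.017) / ((1.0)²·(P(XY₂))³) = 330
P(XY₂)³ = 0.00173 ⇒ P(XY₂) = 0.12 bar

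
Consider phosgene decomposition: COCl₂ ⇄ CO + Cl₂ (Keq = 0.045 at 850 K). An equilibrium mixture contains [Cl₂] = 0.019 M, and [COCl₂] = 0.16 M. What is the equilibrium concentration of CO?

[CO] = 0.38 M

At equilibrium, Keq = [CO]·[Cl₂] / [COCl₂] = 0.045.
([CO])·(0.019) / (0.16) = 0.045
[CO] = 0.379 = 0.38 M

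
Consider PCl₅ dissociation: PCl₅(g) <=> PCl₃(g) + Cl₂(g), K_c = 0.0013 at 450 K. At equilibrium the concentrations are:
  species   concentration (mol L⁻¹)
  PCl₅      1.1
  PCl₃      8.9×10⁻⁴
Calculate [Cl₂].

At equilibrium, K_c = [PCl₃]·[Cl₂] / [PCl₅] = 0.0013.
(8.9×10⁻⁴)·([Cl₂]) / (1.1) = 0.0013
[Cl₂] = 1.61 = 1.6 mol L⁻¹

[Cl₂] = 1.6 mol L⁻¹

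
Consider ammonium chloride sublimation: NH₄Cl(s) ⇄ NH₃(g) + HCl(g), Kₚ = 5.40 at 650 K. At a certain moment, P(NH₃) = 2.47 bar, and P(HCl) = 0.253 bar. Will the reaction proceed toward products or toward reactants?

in the forward direction

(NH₄Cl is a pure solid — omitted from Qₚ.)
Qₚ = P(NH₃)·P(HCl) = (2.47)·(0.253) = 0.625
Qₚ = 0.625 < Kₚ = 5.40, so the forward reaction proceeds.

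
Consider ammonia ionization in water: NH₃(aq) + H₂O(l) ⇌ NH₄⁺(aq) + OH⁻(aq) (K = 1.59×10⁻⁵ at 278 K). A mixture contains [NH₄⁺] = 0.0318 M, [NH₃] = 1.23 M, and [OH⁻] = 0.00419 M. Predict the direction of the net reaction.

(H₂O is a pure liquid — omitted from Q.)
Q = [NH₄⁺]·[OH⁻] / [NH₃] = (0.0318)·(0.00419) / (1.23) = 1.08×10⁻⁴
Q = 1.08×10⁻⁴ > K = 1.59×10⁻⁵, so the reverse reaction proceeds.

reverse (toward reactants)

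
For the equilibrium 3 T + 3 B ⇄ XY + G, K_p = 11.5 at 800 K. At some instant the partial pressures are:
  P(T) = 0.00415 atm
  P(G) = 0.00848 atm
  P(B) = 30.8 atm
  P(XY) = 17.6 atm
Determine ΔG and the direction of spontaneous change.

Q_p = P(XY)·P(G) / (P(T)³·P(B)³) = (17.6)·(0.00848) / ((0.00415)³·(30.8)³) = 71.5
ΔG = RT ln(Q_p/K_p) = (8.314 J mol⁻¹ K⁻¹)(800 K) × ln(71.5/11.5)
   = (6.651 kJ/mol)(1.827) = 12.2 kJ/mol
ΔG > 0, so the forward reaction is non-spontaneous (proceeds in reverse).

ΔG = 12.2 kJ/mol; the forward reaction is non-spontaneous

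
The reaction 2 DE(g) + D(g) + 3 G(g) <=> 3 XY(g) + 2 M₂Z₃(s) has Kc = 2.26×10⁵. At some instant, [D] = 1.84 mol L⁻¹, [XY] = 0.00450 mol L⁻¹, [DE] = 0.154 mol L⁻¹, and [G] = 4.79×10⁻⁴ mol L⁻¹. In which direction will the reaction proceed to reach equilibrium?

(M₂Z₃ is a pure solid — omitted from Qc.)
Qc = [XY]³ / ([DE]²·[D]·[G]³) = (0.00450)³ / ((0.154)²·(1.84)·(4.79×10⁻⁴)³) = 19000
Qc = 19000 < Kc = 2.26×10⁵, so the forward reaction proceeds.

forward (toward products)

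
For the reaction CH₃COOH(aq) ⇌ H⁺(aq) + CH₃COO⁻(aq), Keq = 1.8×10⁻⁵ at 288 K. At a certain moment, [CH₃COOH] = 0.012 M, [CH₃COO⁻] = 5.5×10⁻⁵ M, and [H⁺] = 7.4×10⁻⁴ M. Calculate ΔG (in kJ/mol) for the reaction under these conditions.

ΔG = -4.00 kJ/mol

Q = [H⁺]·[CH₃COO⁻] / [CH₃COOH] = (7.4×10⁻⁴)·(5.5×10⁻⁵) / (0.012) = 3.39×10⁻⁶
ΔG = RT ln(Q/Keq) = (8.314 J mol⁻¹ K⁻¹)(288 K) × ln(3.39×10⁻⁶/1.8×10⁻⁵)
   = (2.394 kJ/mol)(-1.670) = -4.00 kJ/mol
ΔG < 0, so the forward reaction is spontaneous (proceeds forward).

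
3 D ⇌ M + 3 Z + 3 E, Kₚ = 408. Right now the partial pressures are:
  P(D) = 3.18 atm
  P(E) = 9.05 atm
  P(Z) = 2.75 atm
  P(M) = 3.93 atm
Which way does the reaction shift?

reverse (toward reactants)

Qₚ = P(M)·P(Z)³·P(E)³ / P(D)³ = (3.93)·(2.75)³·(9.05)³ / (3.18)³ = 1880
Qₚ = 1880 > Kₚ = 408, so the reverse reaction proceeds.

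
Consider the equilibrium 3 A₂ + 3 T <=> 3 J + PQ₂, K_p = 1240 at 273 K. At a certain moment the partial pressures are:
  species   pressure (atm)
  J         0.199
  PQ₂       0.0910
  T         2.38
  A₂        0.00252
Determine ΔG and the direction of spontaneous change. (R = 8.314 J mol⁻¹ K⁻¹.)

Q_p = P(J)³·P(PQ₂) / (P(A₂)³·P(T)³) = (0.199)³·(0.0910) / ((0.00252)³·(2.38)³) = 3320
ΔG = RT ln(Q_p/K_p) = (8.314 J mol⁻¹ K⁻¹)(273 K) × ln(3320/1240)
   = (2.270 kJ/mol)(0.9849) = 2.24 kJ/mol
ΔG > 0, so the forward reaction is non-spontaneous (proceeds in reverse).

ΔG = 2.24 kJ/mol; the forward reaction is non-spontaneous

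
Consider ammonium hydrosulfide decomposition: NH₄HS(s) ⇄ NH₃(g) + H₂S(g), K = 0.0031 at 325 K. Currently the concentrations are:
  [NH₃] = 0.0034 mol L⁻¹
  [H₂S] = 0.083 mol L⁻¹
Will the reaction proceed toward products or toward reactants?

(NH₄HS is a pure solid — omitted from Q.)
Q = [NH₃]·[H₂S] = (0.0034)·(0.083) = 2.8×10⁻⁴
Q = 2.8×10⁻⁴ < K = 0.0031, so the forward reaction proceeds.

in the forward direction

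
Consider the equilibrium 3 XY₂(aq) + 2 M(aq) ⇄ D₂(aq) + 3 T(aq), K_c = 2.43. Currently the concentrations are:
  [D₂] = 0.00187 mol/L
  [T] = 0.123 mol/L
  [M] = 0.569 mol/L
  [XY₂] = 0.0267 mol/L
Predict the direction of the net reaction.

toward products

Q_c = [D₂]·[T]³ / ([XY₂]³·[M]²) = (0.00187)·(0.123)³ / ((0.0267)³·(0.569)²) = 0.565
Q_c = 0.565 < K_c = 2.43, so the forward reaction proceeds.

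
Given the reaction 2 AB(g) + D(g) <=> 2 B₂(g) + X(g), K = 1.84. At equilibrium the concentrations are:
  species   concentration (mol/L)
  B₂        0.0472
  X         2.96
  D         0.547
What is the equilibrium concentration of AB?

[AB] = 0.0809 mol/L

At equilibrium, K = [B₂]²·[X] / ([AB]²·[D]) = 1.84.
(0.0472)²·(2.96) / (([AB])²·(0.547)) = 1.84
[AB]² = 0.00655 ⇒ [AB] = 0.0809 mol/L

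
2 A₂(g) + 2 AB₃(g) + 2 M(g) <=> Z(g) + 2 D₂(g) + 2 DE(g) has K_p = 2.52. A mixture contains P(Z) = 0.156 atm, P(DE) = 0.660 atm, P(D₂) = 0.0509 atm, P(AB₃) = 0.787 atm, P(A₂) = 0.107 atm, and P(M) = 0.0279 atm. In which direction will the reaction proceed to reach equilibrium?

Q_p = P(Z)·P(D₂)²·P(DE)² / (P(A₂)²·P(AB₃)²·P(M)²) = (0.156)·(0.0509)²·(0.660)² / ((0.107)²·(0.787)²·(0.0279)²) = 31.9
Q_p = 31.9 > K_p = 2.52, so the reverse reaction proceeds.

in the reverse direction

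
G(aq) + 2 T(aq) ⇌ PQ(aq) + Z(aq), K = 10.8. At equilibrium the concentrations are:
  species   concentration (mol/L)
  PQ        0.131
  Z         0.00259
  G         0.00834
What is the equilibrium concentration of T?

[T] = 0.0614 mol/L

At equilibrium, K = [PQ]·[Z] / ([G]·[T]²) = 10.8.
(0.131)·(0.00259) / ((0.00834)·([T])²) = 10.8
[T]² = 0.00377 ⇒ [T] = 0.0614 mol/L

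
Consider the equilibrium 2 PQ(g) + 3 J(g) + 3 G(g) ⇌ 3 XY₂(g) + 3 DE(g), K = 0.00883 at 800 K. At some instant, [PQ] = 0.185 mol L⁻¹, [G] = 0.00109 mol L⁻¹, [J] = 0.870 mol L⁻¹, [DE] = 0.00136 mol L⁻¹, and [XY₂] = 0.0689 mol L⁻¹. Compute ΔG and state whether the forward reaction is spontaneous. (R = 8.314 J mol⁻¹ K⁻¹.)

ΔG = 7.72 kJ/mol; the forward reaction is non-spontaneous

Q = [XY₂]³·[DE]³ / ([PQ]²·[J]³·[G]³) = (0.0689)³·(0.00136)³ / ((0.185)²·(0.870)³·(0.00109)³) = 0.0282
ΔG = RT ln(Q/K) = (8.314 J mol⁻¹ K⁻¹)(800 K) × ln(0.0282/0.00883)
   = (6.651 kJ/mol)(1.161) = 7.72 kJ/mol
ΔG > 0, so the forward reaction is non-spontaneous (proceeds in reverse).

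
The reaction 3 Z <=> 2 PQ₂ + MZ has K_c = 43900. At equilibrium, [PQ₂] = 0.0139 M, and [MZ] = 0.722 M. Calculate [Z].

[Z] = 0.00147 M

At equilibrium, K_c = [PQ₂]²·[MZ] / [Z]³ = 43900.
(0.0139)²·(0.722) / ([Z])³ = 43900
[Z]³ = 3.18×10⁻⁹ ⇒ [Z] = 0.00147 M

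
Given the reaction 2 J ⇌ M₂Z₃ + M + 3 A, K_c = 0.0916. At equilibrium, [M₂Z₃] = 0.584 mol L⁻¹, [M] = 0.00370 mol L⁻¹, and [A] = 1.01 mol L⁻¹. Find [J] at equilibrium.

[J] = 0.156 mol L⁻¹

At equilibrium, K_c = [M₂Z₃]·[M]·[A]³ / [J]² = 0.0916.
(0.584)·(0.00370)·(1.01)³ / ([J])² = 0.0916
[J]² = 0.0243 ⇒ [J] = 0.156 mol L⁻¹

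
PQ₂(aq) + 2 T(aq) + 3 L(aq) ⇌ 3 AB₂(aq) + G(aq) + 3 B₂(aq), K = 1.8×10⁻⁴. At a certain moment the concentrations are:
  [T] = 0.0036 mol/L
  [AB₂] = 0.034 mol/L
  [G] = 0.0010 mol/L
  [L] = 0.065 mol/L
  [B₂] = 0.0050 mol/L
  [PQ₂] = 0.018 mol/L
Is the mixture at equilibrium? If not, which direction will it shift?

no; Q < K, reaction proceeds forward

Q = [AB₂]³·[G]·[B₂]³ / ([PQ₂]·[T]²·[L]³) = (0.034)³·(0.0010)·(0.0050)³ / ((0.018)·(0.0036)²·(0.065)³) = 7.7×10⁻⁵
Q = 7.7×10⁻⁵ < K = 1.8×10⁻⁴: net forward reaction.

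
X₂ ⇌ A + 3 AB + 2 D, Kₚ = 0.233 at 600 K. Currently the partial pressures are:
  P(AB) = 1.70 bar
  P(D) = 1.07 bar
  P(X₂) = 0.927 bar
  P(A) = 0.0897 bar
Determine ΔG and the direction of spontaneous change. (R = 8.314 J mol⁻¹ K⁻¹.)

Qₚ = P(A)·P(AB)³·P(D)² / P(X₂) = (0.0897)·(1.70)³·(1.07)² / (0.927) = 0.544
ΔG = RT ln(Qₚ/Kₚ) = (8.314 J mol⁻¹ K⁻¹)(600 K) × ln(0.544/0.233)
   = (4.988 kJ/mol)(0.8479) = 4.23 kJ/mol
ΔG > 0, so the forward reaction is non-spontaneous (proceeds in reverse).

ΔG = 4.23 kJ/mol; the forward reaction is non-spontaneous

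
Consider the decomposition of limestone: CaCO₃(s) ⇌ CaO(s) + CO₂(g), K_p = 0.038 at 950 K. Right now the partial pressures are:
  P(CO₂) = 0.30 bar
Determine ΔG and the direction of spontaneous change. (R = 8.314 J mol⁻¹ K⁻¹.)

ΔG = 16.3 kJ/mol; the forward reaction is non-spontaneous

(CaCO₃, CaO are pure solids — omitted from Q_p.)
Q_p = P(CO₂) = 0.300
ΔG = RT ln(Q_p/K_p) = (8.314 J mol⁻¹ K⁻¹)(950 K) × ln(0.300/0.038)
   = (7.898 kJ/mol)(2.066) = 16.3 kJ/mol
ΔG > 0, so the forward reaction is non-spontaneous (proceeds in reverse).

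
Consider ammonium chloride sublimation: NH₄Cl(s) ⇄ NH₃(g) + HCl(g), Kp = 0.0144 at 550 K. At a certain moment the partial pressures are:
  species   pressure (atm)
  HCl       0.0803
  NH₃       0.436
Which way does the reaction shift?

(NH₄Cl is a pure solid — omitted from Qp.)
Qp = P(NH₃)·P(HCl) = (0.436)·(0.0803) = 0.0350
Qp = 0.0350 > Kp = 0.0144, so the reverse reaction proceeds.

to the left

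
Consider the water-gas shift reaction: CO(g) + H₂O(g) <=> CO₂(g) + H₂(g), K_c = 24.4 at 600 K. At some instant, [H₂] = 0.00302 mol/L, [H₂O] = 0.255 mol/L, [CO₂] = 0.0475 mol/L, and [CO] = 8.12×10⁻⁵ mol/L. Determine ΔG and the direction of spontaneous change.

Q_c = [CO₂]·[H₂] / ([CO]·[H₂O]) = (0.0475)·(0.00302) / ((8.12×10⁻⁵)·(0.255)) = 6.93
ΔG = RT ln(Q_c/K_c) = (8.314 J mol⁻¹ K⁻¹)(600 K) × ln(6.93/24.4)
   = (4.988 kJ/mol)(-1.259) = -6.28 kJ/mol
ΔG < 0, so the forward reaction is spontaneous (proceeds forward).

ΔG = -6.28 kJ/mol; the forward reaction is spontaneous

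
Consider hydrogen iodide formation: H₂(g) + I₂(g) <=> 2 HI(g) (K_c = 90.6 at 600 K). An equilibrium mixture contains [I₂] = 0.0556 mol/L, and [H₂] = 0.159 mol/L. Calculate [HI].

At equilibrium, K_c = [HI]² / ([H₂]·[I₂]) = 90.6.
([HI])² / ((0.159)·(0.0556)) = 90.6
[HI]² = 0.801 ⇒ [HI] = 0.895 mol/L

[HI] = 0.895 mol/L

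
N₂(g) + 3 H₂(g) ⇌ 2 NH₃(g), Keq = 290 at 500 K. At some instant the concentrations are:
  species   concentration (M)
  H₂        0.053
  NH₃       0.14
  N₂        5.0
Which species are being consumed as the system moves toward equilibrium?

Q = [NH₃]² / ([N₂]·[H₂]³) = (0.14)² / ((5.0)·(0.053)³) = 26
Q = 26 < Keq = 290: net forward reaction.

N₂, H₂ (reactants)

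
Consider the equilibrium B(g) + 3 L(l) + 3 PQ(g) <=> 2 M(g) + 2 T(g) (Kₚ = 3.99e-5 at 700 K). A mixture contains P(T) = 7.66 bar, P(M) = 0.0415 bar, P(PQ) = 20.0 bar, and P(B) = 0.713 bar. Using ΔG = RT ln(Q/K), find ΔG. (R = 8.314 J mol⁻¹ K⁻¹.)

(L is a pure liquid — omitted from Qₚ.)
Qₚ = P(M)²·P(T)² / (P(B)·P(PQ)³) = (0.0415)²·(7.66)² / ((0.713)·(20.0)³) = 1.77e-5
ΔG = RT ln(Qₚ/Kₚ) = (8.314 J mol⁻¹ K⁻¹)(700 K) × ln(1.77e-5/3.99e-5)
   = (5.820 kJ/mol)(-0.8128) = -4.73 kJ/mol
ΔG < 0, so the forward reaction is spontaneous (proceeds forward).

ΔG = -4.73 kJ/mol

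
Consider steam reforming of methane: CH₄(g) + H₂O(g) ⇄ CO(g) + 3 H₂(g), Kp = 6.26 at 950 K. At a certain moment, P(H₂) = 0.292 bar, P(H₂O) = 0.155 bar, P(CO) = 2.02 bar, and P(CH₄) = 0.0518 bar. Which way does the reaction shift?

no net change (already at equilibrium)

Qp = P(CO)·P(H₂)³ / (P(CH₄)·P(H₂O)) = (2.02)·(0.292)³ / ((0.0518)·(0.155)) = 6.26
Qp = 6.26 = Kp, so the system is already at equilibrium.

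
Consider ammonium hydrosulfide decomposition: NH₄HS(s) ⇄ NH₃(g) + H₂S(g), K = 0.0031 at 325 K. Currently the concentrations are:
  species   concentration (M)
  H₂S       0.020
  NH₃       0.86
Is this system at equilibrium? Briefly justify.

(NH₄HS is a pure solid — omitted from Q.)
Q = [NH₃]·[H₂S] = (0.86)·(0.020) = 0.017
Q = 0.017 > K = 0.0031: net reverse reaction.

no; Q > K, reaction proceeds in reverse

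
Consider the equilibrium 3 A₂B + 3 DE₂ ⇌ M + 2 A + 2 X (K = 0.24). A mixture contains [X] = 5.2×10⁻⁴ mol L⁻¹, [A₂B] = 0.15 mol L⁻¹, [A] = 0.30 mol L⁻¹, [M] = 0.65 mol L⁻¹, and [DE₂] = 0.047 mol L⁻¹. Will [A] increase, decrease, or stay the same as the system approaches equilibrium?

Q = [M]·[A]²·[X]² / ([A₂B]³·[DE₂]³) = (0.65)·(0.30)²·(5.2×10⁻⁴)² / ((0.15)³·(0.047)³) = 0.045
Q = 0.045 < K = 0.24: net forward reaction.
A is a product, so it increases.

increase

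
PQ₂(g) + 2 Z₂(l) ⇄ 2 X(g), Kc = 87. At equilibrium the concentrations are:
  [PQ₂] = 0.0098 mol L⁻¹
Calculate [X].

(Z₂ is a pure liquid — omitted from Kc.)
At equilibrium, Kc = [X]² / [PQ₂] = 87.
([X])² / (0.0098) = 87
[X]² = 0.853 ⇒ [X] = 0.92 mol L⁻¹

[X] = 0.92 mol L⁻¹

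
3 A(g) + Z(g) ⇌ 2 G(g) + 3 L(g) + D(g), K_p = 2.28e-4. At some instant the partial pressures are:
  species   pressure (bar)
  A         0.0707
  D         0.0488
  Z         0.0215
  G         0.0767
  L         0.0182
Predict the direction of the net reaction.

neither direction; the system is at equilibrium

Q_p = P(G)²·P(L)³·P(D) / (P(A)³·P(Z)) = (0.0767)²·(0.0182)³·(0.0488) / ((0.0707)³·(0.0215)) = 2.28e-4
Q_p = 2.28e-4 = K_p, so the system is already at equilibrium.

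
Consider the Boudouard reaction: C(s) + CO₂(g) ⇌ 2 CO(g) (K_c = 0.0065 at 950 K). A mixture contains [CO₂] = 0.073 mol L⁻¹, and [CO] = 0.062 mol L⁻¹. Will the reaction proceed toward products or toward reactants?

in the reverse direction

(C is a pure solid — omitted from Q_c.)
Q_c = [CO]² / [CO₂] = (0.062)² / (0.073) = 0.053
Q_c = 0.053 > K_c = 0.0065, so the reverse reaction proceeds.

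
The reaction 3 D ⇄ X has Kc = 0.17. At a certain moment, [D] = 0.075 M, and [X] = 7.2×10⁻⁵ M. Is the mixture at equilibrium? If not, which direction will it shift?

yes, at equilibrium

Qc = [X] / [D]³ = (7.2×10⁻⁵) / (0.075)³ = 0.17
Qc = 0.17 = Kc; the system is at equilibrium.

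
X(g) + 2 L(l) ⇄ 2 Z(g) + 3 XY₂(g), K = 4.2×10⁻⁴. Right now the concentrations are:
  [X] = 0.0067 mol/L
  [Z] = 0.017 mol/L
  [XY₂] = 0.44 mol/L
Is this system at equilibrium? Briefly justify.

no; Q > K, reaction proceeds in reverse

(L is a pure liquid — omitted from Q.)
Q = [Z]²·[XY₂]³ / [X] = (0.017)²·(0.44)³ / (0.0067) = 0.0037
Q = 0.0037 > K = 4.2×10⁻⁴: net reverse reaction.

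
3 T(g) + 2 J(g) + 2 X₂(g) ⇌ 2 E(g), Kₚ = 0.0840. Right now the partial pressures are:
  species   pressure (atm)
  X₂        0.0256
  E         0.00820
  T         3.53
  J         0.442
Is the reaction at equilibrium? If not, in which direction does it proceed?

in the forward direction

Qₚ = P(E)² / (P(T)³·P(J)²·P(X₂)²) = (0.00820)² / ((3.53)³·(0.442)²·(0.0256)²) = 0.0119
Qₚ = 0.0119 < Kₚ = 0.0840, so the forward reaction proceeds.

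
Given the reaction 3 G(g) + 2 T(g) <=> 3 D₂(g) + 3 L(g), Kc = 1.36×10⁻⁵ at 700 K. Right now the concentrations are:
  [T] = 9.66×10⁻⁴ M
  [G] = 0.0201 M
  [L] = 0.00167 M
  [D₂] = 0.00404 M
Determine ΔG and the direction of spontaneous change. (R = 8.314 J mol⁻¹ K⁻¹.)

Qc = [D₂]³·[L]³ / ([G]³·[T]²) = (0.00404)³·(0.00167)³ / ((0.0201)³·(9.66×10⁻⁴)²) = 4.05×10⁻⁵
ΔG = RT ln(Qc/Kc) = (8.314 J mol⁻¹ K⁻¹)(700 K) × ln(4.05×10⁻⁵/1.36×10⁻⁵)
   = (5.820 kJ/mol)(1.091) = 6.35 kJ/mol
ΔG > 0, so the forward reaction is non-spontaneous (proceeds in reverse).

ΔG = 6.35 kJ/mol; the forward reaction is non-spontaneous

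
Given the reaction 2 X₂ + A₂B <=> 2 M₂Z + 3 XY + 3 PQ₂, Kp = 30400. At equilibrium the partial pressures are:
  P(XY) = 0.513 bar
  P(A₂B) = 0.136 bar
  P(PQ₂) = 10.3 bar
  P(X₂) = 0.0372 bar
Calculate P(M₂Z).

At equilibrium, Kp = P(M₂Z)²·P(XY)³·P(PQ₂)³ / (P(X₂)²·P(A₂B)) = 30400.
(P(M₂Z))²·(0.513)³·(10.3)³ / ((0.0372)²·(0.136)) = 30400
P(M₂Z)² = 0.0388 ⇒ P(M₂Z) = 0.197 bar

P(M₂Z) = 0.197 bar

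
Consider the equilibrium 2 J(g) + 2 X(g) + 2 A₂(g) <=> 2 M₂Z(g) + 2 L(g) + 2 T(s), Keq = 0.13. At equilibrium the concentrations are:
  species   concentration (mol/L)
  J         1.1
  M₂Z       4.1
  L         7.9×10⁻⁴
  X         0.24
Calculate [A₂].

(T is a pure solid — omitted from Keq.)
At equilibrium, Keq = [M₂Z]²·[L]² / ([J]²·[X]²·[A₂]²) = 0.13.
(4.1)²·(7.9×10⁻⁴)² / ((1.1)²·(0.24)²·([A₂])²) = 0.13
[A₂]² = 0.00116 ⇒ [A₂] = 0.034 mol/L

[A₂] = 0.034 mol/L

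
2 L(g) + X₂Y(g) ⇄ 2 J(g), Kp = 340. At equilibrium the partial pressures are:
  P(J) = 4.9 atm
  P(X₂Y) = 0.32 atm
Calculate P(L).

At equilibrium, Kp = P(J)² / (P(L)²·P(X₂Y)) = 340.
(4.9)² / ((P(L))²·(0.32)) = 340
P(L)² = 0.221 ⇒ P(L) = 0.47 atm

P(L) = 0.47 atm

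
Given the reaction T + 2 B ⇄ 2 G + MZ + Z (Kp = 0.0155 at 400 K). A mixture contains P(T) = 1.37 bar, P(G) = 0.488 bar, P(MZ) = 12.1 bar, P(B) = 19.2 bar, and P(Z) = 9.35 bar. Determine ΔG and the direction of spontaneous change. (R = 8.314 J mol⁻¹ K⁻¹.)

Qp = P(G)²·P(MZ)·P(Z) / (P(T)·P(B)²) = (0.488)²·(12.1)·(9.35) / ((1.37)·(19.2)²) = 0.0533
ΔG = RT ln(Qp/Kp) = (8.314 J mol⁻¹ K⁻¹)(400 K) × ln(0.0533/0.0155)
   = (3.326 kJ/mol)(1.235) = 4.11 kJ/mol
ΔG > 0, so the forward reaction is non-spontaneous (proceeds in reverse).

ΔG = 4.11 kJ/mol; the forward reaction is non-spontaneous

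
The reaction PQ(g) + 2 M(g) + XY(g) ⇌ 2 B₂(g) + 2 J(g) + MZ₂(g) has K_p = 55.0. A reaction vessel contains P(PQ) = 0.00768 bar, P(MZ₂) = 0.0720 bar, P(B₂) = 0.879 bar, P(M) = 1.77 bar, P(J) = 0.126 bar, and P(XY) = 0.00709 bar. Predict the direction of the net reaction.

Q_p = P(B₂)²·P(J)²·P(MZ₂) / (P(PQ)·P(M)²·P(XY)) = (0.879)²·(0.126)²·(0.0720) / ((0.00768)·(1.77)²·(0.00709)) = 5.18
Q_p = 5.18 < K_p = 55.0, so the forward reaction proceeds.

toward products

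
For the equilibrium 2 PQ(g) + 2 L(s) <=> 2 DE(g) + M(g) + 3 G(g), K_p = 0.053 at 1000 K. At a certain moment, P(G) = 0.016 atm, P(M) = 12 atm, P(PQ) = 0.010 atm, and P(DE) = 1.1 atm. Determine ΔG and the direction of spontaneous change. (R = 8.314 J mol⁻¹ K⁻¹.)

(L is a pure solid — omitted from Q_p.)
Q_p = P(DE)²·P(M)·P(G)³ / P(PQ)² = (1.1)²·(12)·(0.016)³ / (0.010)² = 0.595
ΔG = RT ln(Q_p/K_p) = (8.314 J mol⁻¹ K⁻¹)(1000 K) × ln(0.595/0.053)
   = (8.314 kJ/mol)(2.418) = 20.1 kJ/mol
ΔG > 0, so the forward reaction is non-spontaneous (proceeds in reverse).

ΔG = 20.1 kJ/mol; the forward reaction is non-spontaneous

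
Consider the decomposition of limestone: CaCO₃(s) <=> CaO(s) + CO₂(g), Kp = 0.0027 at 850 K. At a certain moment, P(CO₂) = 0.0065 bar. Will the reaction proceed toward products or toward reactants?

(CaCO₃, CaO are pure solids — omitted from Qp.)
Qp = P(CO₂) = 0.0065
Qp = 0.0065 > Kp = 0.0027, so the reverse reaction proceeds.

toward reactants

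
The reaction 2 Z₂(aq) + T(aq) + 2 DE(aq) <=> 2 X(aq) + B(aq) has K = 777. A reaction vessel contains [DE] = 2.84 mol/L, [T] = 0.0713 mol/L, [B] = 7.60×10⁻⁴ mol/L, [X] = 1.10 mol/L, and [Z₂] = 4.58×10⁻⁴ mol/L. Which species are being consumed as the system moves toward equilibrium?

X, B (products)

Q = [X]²·[B] / ([Z₂]²·[T]·[DE]²) = (1.10)²·(7.60×10⁻⁴) / ((4.58×10⁻⁴)²·(0.0713)·(2.84)²) = 7620
Q = 7620 > K = 777: net reverse reaction.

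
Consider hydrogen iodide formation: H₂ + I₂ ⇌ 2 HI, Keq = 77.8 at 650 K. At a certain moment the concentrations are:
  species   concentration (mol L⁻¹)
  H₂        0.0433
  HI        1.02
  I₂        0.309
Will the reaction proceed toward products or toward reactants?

Q = [HI]² / ([H₂]·[I₂]) = (1.02)² / ((0.0433)·(0.309)) = 77.8
Q = 77.8 = Keq, so the system is already at equilibrium.

at equilibrium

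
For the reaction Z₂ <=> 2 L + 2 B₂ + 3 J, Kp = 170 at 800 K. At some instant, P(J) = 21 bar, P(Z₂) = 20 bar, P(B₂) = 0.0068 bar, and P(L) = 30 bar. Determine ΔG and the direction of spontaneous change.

ΔG = -14.5 kJ/mol; the forward reaction is spontaneous

Qp = P(L)²·P(B₂)²·P(J)³ / P(Z₂) = (30)²·(0.0068)²·(21)³ / (20) = 19.3
ΔG = RT ln(Qp/Kp) = (8.314 J mol⁻¹ K⁻¹)(800 K) × ln(19.3/170)
   = (6.651 kJ/mol)(-2.176) = -14.5 kJ/mol
ΔG < 0, so the forward reaction is spontaneous (proceeds forward).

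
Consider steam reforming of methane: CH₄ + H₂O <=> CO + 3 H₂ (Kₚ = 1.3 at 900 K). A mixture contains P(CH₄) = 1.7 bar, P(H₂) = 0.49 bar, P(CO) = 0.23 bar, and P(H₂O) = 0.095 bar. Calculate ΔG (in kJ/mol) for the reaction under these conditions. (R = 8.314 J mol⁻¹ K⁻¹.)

ΔG = -15.3 kJ/mol

Qₚ = P(CO)·P(H₂)³ / (P(CH₄)·P(H₂O)) = (0.23)·(0.49)³ / ((1.7)·(0.095)) = 0.168
ΔG = RT ln(Qₚ/Kₚ) = (8.314 J mol⁻¹ K⁻¹)(900 K) × ln(0.168/1.3)
   = (7.483 kJ/mol)(-2.046) = -15.3 kJ/mol
ΔG < 0, so the forward reaction is spontaneous (proceeds forward).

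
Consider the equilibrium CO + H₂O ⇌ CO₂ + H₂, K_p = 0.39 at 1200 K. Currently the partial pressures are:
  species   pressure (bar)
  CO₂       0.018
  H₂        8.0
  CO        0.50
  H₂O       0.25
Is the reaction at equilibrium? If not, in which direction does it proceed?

reverse (toward reactants)

Q_p = P(CO₂)·P(H₂) / (P(CO)·P(H₂O)) = (0.018)·(8.0) / ((0.50)·(0.25)) = 1.2
Q_p = 1.2 > K_p = 0.39, so the reverse reaction proceeds.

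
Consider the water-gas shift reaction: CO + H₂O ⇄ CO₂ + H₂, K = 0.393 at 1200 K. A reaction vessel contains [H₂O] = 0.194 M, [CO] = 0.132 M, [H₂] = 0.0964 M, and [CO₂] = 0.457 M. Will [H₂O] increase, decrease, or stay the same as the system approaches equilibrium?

increase

Q = [CO₂]·[H₂] / ([CO]·[H₂O]) = (0.457)·(0.0964) / ((0.132)·(0.194)) = 1.72
Q = 1.72 > K = 0.393: net reverse reaction.
H₂O is a reactant, so it increases.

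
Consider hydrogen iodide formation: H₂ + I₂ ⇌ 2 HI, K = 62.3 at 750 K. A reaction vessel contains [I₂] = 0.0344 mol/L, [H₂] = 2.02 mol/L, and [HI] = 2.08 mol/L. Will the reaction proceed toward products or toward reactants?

no net change (already at equilibrium)

Q = [HI]² / ([H₂]·[I₂]) = (2.08)² / ((2.02)·(0.0344)) = 62.3
Q = 62.3 = K, so the system is already at equilibrium.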